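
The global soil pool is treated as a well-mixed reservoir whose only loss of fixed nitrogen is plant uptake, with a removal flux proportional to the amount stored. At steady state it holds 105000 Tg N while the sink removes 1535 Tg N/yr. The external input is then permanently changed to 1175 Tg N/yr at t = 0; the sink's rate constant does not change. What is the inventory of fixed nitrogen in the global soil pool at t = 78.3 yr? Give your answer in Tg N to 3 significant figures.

88200 Tg N

The sink rate constant is k = F₀/M₀ = 1535/105000 = 0.01462 yr⁻¹.
Solving dM/dt = F₁ − kM with M(0) = M₀ gives M(t) = F₁/k + (M₀ − F₁/k)·e^(−kt).
F₁/k = 1175/0.01462 = 80375 Tg N; kt = 0.01462 × 78.3 = 1.145, e^(−kt) = 0.3183.
M(78.3) = 80375 + (105000 − 80375) × 0.3183 = 80375 + 7839 = 88214 Tg N.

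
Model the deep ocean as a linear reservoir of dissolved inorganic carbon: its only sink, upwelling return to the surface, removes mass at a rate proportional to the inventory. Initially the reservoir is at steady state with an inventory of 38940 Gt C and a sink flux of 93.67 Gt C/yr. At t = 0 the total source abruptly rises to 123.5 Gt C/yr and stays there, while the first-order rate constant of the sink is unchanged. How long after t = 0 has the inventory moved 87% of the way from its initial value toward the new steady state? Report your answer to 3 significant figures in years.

848 yr

τ = M₀/F₀ = 38940/93.67 = 415.7 yr.
The remaining gap fraction is e^(−t/τ); 87% covered ⇒ e^(−t/τ) = 0.130.
t = −τ ln(0.130) = 415.7 × 2.040 = 848.1 yr.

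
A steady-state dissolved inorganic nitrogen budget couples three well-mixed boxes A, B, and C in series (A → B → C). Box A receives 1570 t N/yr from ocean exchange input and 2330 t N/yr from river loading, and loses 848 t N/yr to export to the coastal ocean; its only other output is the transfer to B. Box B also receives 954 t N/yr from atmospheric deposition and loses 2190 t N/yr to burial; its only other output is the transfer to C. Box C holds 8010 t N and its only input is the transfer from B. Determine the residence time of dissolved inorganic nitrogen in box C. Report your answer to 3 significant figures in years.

Box A: F(A→B) = (1570 + 2330) − 848 = 3052.0 t N/yr.
Box B: F(B→C) = (3052.0 + 954) − 2190 = 1816.0 t N/yr.
Box C throughput = its input = 1816.0 t N/yr; τ = 8010 / 1816.0 = 4.411 yr.

4.41 yr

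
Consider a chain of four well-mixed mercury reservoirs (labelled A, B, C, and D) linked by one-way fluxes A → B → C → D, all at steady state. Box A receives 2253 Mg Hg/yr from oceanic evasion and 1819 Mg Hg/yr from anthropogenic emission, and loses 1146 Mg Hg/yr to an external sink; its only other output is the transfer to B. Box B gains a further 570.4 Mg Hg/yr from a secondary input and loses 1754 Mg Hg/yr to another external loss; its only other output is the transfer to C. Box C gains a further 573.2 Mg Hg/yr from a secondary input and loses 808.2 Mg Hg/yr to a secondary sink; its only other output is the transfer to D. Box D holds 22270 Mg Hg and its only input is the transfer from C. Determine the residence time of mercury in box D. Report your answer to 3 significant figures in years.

14.8 yr

Box A: F(A→B) = (2253 + 1819) − 1146 = 2926.0 Mg Hg/yr.
Box B: F(B→C) = (2926.0 + 570.4) − 1754 = 1742.4 Mg Hg/yr.
Box C: F(C→D) = (1742.4 + 573.2) − 808.2 = 1507.4 Mg Hg/yr.
Box D throughput = its input = 1507.4 Mg Hg/yr; τ = 22270 / 1507.4 = 14.77 yr.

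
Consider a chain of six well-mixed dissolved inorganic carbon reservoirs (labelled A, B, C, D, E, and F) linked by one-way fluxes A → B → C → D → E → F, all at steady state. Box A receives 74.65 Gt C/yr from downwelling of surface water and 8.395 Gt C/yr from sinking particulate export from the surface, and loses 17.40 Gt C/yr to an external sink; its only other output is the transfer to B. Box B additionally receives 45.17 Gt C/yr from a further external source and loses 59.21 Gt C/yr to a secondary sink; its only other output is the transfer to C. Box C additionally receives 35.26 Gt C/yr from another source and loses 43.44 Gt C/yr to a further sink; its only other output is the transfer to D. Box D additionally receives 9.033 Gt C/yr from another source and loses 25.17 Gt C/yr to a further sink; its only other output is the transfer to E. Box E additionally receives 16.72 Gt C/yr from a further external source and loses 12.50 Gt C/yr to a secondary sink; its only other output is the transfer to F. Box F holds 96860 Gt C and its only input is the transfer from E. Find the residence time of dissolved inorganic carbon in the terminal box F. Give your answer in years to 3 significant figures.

3070 yr

Box A: F(A→B) = (74.65 + 8.395) − 17.40 = 65.645 Gt C/yr.
Box B: F(B→C) = (65.645 + 45.17) − 59.21 = 51.605 Gt C/yr.
Box C: F(C→D) = (51.605 + 35.26) − 43.44 = 43.425 Gt C/yr.
Box D: F(D→E) = (43.425 + 9.033) − 25.17 = 27.288 Gt C/yr.
Box E: F(E→F) = (27.288 + 16.72) − 12.50 = 31.508 Gt C/yr.
Box F throughput = its input = 31.508 Gt C/yr; τ = 96860 / 31.508 = 3074 yr.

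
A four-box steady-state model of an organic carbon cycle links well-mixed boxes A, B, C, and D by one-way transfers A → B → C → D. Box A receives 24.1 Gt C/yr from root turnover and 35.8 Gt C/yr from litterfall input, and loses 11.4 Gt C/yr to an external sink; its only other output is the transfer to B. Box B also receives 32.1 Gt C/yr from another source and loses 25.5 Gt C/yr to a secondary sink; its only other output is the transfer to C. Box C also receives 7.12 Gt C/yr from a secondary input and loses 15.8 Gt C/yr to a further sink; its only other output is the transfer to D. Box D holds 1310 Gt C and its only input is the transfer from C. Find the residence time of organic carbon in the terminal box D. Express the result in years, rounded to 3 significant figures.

Box A: F(A→B) = (24.1 + 35.8) − 11.4 = 48.500 Gt C/yr.
Box B: F(B→C) = (48.500 + 32.1) − 25.5 = 55.100 Gt C/yr.
Box C: F(C→D) = (55.100 + 7.12) − 15.8 = 46.420 Gt C/yr.
Box D throughput = its input = 46.420 Gt C/yr; τ = 1310 / 46.420 = 28.22 yr.

28.2 yr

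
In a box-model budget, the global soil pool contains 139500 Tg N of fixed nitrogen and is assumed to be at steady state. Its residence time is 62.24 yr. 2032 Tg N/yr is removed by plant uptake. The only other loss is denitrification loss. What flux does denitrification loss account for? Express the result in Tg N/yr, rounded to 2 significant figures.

Total removal F = M/τ = 139500 / 62.24 = 2241 Tg N/yr.
Denitrification loss = F − (2032) = 2241 − 2032 = 209.3 Tg N/yr.

210 Tg N/yr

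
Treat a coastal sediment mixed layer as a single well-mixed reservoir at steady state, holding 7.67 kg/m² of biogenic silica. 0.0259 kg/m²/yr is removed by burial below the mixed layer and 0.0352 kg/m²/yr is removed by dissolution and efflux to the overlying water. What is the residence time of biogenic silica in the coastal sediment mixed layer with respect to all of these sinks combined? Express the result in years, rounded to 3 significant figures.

Total removal flux = 0.0259 + 0.0352 = 0.061100 kg/m²/yr.
τ = M / ΣF_out = 7.67 / 0.061100 = 125.5 yr.

126 yr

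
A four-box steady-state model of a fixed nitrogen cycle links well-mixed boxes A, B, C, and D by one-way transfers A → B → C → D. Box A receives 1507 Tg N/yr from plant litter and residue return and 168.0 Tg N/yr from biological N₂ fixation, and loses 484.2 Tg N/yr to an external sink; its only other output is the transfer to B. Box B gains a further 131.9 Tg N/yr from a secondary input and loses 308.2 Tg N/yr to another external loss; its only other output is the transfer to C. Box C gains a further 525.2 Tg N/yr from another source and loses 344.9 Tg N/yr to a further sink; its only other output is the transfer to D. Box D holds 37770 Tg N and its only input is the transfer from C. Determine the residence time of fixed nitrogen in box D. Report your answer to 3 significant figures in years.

Box A: F(A→B) = (1507 + 168.0) − 484.2 = 1190.8 Tg N/yr.
Box B: F(B→C) = (1190.8 + 131.9) − 308.2 = 1014.5 Tg N/yr.
Box C: F(C→D) = (1014.5 + 525.2) − 344.9 = 1194.8 Tg N/yr.
Box D throughput = its input = 1194.8 Tg N/yr; τ = 37770 / 1194.8 = 31.61 yr.

31.6 yr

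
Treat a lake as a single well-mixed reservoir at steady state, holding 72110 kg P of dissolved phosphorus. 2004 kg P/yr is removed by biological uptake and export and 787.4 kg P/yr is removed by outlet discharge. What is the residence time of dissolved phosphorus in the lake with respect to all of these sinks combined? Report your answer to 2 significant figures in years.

Total removal flux = 2004 + 787.4 = 2791.4 kg P/yr.
τ = M / ΣF_out = 72110 / 2791.4 = 25.83 yr.

26 yr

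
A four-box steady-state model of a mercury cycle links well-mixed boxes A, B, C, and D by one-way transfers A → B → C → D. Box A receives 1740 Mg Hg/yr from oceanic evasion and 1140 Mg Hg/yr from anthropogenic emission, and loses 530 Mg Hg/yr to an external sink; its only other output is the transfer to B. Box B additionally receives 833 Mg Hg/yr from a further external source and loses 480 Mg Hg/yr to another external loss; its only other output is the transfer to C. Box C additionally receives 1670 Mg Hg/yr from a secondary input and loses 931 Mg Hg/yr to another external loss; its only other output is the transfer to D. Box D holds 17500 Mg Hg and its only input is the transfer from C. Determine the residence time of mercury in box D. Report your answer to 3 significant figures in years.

Box A: F(A→B) = (1740 + 1140) − 530 = 2350.0 Mg Hg/yr.
Box B: F(B→C) = (2350.0 + 833) − 480 = 2703.0 Mg Hg/yr.
Box C: F(C→D) = (2703.0 + 1670) − 931 = 3442.0 Mg Hg/yr.
Box D throughput = its input = 3442.0 Mg Hg/yr; τ = 17500 / 3442.0 = 5.084 yr.

5.08 yr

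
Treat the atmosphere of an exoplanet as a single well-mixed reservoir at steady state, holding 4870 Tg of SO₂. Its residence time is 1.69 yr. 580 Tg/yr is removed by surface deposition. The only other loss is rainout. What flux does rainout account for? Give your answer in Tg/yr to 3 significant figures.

2300 Tg/yr

Total removal F = M/τ = 4870 / 1.69 = 2882 Tg/yr.
Rainout = F − (580) = 2882 − 580.0 = 2302 Tg/yr.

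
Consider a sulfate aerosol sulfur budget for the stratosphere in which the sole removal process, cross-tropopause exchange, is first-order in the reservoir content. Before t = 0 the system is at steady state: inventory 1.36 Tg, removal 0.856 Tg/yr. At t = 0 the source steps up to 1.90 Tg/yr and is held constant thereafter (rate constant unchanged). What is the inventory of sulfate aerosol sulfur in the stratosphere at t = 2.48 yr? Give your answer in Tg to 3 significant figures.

2.67 Tg

Residence time τ = M₀/F₀ = 1.589 yr. The eventual steady state is M_∞ = M₀·(F₁/F₀) = 1.36 × 1.90/0.856 = 3.0187 Tg.
The anomaly ΔM(t) = M(t) − M_∞ decays as ΔM₀·e^(−t/τ) with ΔM₀ = 1.36 − 3.0187 = −1.659 Tg.
At t = 2.48 yr, e^(−t/τ) = e^(−1.561) = 0.2099, so ΔM = −0.3482 Tg and M = 3.0187 − 0.3482 = 2.6705 Tg.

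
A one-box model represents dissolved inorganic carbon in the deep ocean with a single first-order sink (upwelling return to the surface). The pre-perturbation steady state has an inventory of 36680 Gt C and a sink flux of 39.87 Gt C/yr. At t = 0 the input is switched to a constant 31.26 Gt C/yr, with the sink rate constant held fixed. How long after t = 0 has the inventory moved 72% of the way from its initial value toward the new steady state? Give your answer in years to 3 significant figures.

1170 yr

τ = M₀/F₀ = 36680/39.87 = 920.0 yr.
The remaining gap fraction is e^(−t/τ); 72% covered ⇒ e^(−t/τ) = 0.280.
t = −τ ln(0.280) = 920.0 × 1.273 = 1171 yr.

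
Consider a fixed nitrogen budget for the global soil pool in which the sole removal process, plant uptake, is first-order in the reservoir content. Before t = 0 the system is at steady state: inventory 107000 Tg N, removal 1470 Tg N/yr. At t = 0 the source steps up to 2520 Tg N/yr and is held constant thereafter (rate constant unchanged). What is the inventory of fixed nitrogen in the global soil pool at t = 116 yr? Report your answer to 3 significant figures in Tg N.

The sink rate constant is k = F₀/M₀ = 1470/107000 = 0.01374 yr⁻¹.
Solving dM/dt = F₁ − kM with M(0) = M₀ gives M(t) = F₁/k + (M₀ − F₁/k)·e^(−kt).
F₁/k = 2520/0.01374 = 183430 Tg N; kt = 0.01374 × 116 = 1.594, e^(−kt) = 0.2032.
M(116) = 183430 + (107000 − 183430) × 0.2032 = 183430 − 15530 = 167900 Tg N.

168000 Tg N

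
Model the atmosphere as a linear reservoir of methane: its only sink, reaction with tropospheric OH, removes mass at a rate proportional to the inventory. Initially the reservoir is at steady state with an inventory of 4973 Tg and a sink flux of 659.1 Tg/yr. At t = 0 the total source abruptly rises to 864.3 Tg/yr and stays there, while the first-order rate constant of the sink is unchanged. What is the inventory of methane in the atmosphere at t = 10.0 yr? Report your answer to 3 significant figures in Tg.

The sink rate constant is k = F₀/M₀ = 659.1/4973 = 0.1325 yr⁻¹.
Solving dM/dt = F₁ − kM with M(0) = M₀ gives M(t) = F₁/k + (M₀ − F₁/k)·e^(−kt).
F₁/k = 864.3/0.1325 = 6521.3 Tg; kt = 0.1325 × 10.0 = 1.325, e^(−kt) = 0.2657.
M(10.0) = 6521.3 + (4973 − 6521.3) × 0.2657 = 6521.3 − 411.4 = 6109.9 Tg.

6110 Tg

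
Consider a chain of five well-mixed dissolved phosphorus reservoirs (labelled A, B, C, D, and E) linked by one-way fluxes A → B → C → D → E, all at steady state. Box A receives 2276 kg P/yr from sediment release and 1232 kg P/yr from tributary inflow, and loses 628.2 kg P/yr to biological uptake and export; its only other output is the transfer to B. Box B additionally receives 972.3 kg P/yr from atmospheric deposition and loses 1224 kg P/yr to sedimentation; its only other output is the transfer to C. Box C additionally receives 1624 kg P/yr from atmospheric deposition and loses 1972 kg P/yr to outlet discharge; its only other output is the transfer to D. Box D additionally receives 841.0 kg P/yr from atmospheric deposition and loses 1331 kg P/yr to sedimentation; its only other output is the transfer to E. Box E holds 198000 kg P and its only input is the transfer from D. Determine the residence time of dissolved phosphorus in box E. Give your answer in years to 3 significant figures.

Box A: F(A→B) = (2276 + 1232) − 628.2 = 2879.8 kg P/yr.
Box B: F(B→C) = (2879.8 + 972.3) − 1224 = 2628.1 kg P/yr.
Box C: F(C→D) = (2628.1 + 1624) − 1972 = 2280.1 kg P/yr.
Box D: F(D→E) = (2280.1 + 841.0) − 1331 = 1790.1 kg P/yr.
Box E throughput = its input = 1790.1 kg P/yr; τ = 198000 / 1790.1 = 110.6 yr.

111 yr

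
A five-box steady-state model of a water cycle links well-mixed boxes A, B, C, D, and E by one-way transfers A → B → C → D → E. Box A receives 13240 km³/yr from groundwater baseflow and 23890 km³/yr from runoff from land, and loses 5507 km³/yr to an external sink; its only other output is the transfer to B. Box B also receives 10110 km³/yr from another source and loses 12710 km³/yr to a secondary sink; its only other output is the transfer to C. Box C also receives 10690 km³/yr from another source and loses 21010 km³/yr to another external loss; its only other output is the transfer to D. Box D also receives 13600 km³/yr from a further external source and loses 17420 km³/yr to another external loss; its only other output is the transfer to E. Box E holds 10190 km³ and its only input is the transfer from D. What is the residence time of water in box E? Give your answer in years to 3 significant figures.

0.685 yr

Box A: F(A→B) = (13240 + 23890) − 5507 = 31623 km³/yr.
Box B: F(B→C) = (31623 + 10110) − 12710 = 29023 km³/yr.
Box C: F(C→D) = (29023 + 10690) − 21010 = 18703 km³/yr.
Box D: F(D→E) = (18703 + 13600) − 17420 = 14883 km³/yr.
Box E throughput = its input = 14883 km³/yr; τ = 10190 / 14883 = 0.6847 yr.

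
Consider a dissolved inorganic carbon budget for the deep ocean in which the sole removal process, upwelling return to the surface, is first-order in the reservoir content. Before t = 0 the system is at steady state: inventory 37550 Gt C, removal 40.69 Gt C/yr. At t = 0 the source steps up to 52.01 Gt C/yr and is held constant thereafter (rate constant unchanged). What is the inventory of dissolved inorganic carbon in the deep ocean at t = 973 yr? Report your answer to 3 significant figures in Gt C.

The sink rate constant is k = F₀/M₀ = 40.69/37550 = 0.001084 yr⁻¹.
Solving dM/dt = F₁ − kM with M(0) = M₀ gives M(t) = F₁/k + (M₀ − F₁/k)·e^(−kt).
F₁/k = 52.01/0.001084 = 47996 Gt C; kt = 0.001084 × 973 = 1.054, e^(−kt) = 0.3484.
M(973) = 47996 + (37550 − 47996) × 0.3484 = 47996 − 3640 = 44357 Gt C.

44400 Gt C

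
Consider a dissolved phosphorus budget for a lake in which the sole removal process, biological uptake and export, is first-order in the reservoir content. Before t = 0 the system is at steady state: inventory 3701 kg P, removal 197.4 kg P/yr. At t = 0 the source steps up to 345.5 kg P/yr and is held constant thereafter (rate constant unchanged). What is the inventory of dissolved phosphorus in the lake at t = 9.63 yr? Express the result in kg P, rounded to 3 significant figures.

4820 kg P

τ = M₀/F₀ = 3701/197.4 = 18.75 yr; rate constant k = 1/τ.
New steady state M_∞ = F₁/k = F₁·τ = 345.5 × 18.75 = 6477.7 kg P.
M(t) = M_∞ + (M₀ − M_∞)·e^(−t/τ); t/τ = 9.63/18.75 = 0.5136, so e^(−t/τ) = 0.5983.
M(t) = 6477.7 − 2777 × 0.5983 = 4816.3 kg P.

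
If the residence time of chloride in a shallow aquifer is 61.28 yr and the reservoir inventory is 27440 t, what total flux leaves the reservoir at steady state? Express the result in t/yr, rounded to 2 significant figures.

450 t/yr

F = M / τ = 27440 / 61.28 = 447.8 t/yr.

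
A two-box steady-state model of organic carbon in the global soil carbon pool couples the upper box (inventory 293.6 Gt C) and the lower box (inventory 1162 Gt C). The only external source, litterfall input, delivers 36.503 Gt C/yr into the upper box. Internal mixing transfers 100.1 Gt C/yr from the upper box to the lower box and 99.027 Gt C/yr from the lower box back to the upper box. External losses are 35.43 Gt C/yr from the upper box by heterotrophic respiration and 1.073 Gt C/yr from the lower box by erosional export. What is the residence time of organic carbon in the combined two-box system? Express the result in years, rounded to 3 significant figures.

39.9 yr

Treat the two boxes together as one reservoir: the mixing fluxes between them are internal recycling, so τ = ΣM / Σ(external losses).
M_total = 293.6 + 1162 = 1455.6 Gt C.
ΣF_external_out = 35.43 + 1.073 = 36.503 Gt C/yr.
τ = M_total / ΣF_ext = 1455.6 / 36.503 = 39.88 yr.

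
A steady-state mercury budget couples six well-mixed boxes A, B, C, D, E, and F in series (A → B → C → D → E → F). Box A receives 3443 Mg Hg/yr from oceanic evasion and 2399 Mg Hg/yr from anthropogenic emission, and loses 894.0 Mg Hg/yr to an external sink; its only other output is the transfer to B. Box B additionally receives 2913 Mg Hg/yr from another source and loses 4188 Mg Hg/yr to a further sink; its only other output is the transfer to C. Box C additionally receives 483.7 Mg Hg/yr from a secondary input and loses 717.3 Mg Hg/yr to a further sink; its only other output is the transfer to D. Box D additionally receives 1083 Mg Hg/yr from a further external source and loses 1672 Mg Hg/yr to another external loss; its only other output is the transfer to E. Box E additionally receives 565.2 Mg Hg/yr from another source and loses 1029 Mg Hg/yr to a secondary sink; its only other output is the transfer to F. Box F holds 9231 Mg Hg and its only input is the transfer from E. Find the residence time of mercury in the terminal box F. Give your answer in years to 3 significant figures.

Box A: F(A→B) = (3443 + 2399) − 894.0 = 4948.0 Mg Hg/yr.
Box B: F(B→C) = (4948.0 + 2913) − 4188 = 3673.0 Mg Hg/yr.
Box C: F(C→D) = (3673.0 + 483.7) − 717.3 = 3439.4 Mg Hg/yr.
Box D: F(D→E) = (3439.4 + 1083) − 1672 = 2850.4 Mg Hg/yr.
Box E: F(E→F) = (2850.4 + 565.2) − 1029 = 2386.6 Mg Hg/yr.
Box F throughput = its input = 2386.6 Mg Hg/yr; τ = 9231 / 2386.6 = 3.868 yr.

3.87 yr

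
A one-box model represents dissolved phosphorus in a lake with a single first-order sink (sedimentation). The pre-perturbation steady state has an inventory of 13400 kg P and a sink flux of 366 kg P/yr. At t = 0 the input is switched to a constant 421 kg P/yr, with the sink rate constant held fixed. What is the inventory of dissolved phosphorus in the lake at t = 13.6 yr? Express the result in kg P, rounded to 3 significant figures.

14000 kg P

Residence time τ = M₀/F₀ = 36.61 yr. The eventual steady state is M_∞ = M₀·(F₁/F₀) = 13400 × 421/366 = 15414 kg P.
The anomaly ΔM(t) = M(t) − M_∞ decays as ΔM₀·e^(−t/τ) with ΔM₀ = 13400 − 15414 = −2014 kg P.
At t = 13.6 yr, e^(−t/τ) = e^(−0.3715) = 0.6897, so ΔM = −1389 kg P and M = 15414 − 1389 = 14025 kg P.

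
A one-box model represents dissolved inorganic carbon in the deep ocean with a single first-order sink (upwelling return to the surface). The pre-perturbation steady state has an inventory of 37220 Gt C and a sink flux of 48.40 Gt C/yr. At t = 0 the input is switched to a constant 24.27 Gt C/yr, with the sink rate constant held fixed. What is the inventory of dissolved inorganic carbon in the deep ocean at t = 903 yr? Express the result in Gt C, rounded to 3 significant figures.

Residence time τ = M₀/F₀ = 769.0 yr. The eventual steady state is M_∞ = M₀·(F₁/F₀) = 37220 × 24.27/48.40 = 18664 Gt C.
The anomaly ΔM(t) = M(t) − M_∞ decays as ΔM₀·e^(−t/τ) with ΔM₀ = 37220 − 18664 = 18560 Gt C.
At t = 903 yr, e^(−t/τ) = e^(−1.174) = 0.3091, so ΔM = 5735 Gt C and M = 18664 + 5735 = 24399 Gt C.

24400 Gt C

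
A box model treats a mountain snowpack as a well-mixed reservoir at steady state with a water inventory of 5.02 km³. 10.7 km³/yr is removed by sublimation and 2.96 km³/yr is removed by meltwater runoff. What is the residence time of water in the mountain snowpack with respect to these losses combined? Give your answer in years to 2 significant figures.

Total removal = 10.70 + 2.960 = 13.660 km³/yr.
τ = M / ΣF_out = 5.02 / 13.660 = 0.3675 yr.

0.37 yr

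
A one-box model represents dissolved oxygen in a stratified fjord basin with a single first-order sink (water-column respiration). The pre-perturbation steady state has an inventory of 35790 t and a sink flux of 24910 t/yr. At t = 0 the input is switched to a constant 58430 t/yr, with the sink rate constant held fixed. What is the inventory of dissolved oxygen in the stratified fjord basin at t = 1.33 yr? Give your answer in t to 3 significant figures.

64900 t

The sink rate constant is k = F₀/M₀ = 24910/35790 = 0.6960 yr⁻¹.
Solving dM/dt = F₁ − kM with M(0) = M₀ gives M(t) = F₁/k + (M₀ − F₁/k)·e^(−kt).
F₁/k = 58430/0.6960 = 83951 t; kt = 0.6960 × 1.33 = 0.9257, e^(−kt) = 0.3963.
M(1.33) = 83951 + (35790 − 83951) × 0.3963 = 83951 − 19080 = 64867 t.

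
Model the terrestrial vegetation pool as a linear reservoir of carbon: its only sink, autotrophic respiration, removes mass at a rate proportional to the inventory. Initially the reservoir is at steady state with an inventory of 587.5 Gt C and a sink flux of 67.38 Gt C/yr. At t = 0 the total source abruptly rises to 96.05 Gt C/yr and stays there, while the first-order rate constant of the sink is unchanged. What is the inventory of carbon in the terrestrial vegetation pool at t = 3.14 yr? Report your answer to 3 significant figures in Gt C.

663 Gt C

Residence time τ = M₀/F₀ = 8.719 yr. The eventual steady state is M_∞ = M₀·(F₁/F₀) = 587.5 × 96.05/67.38 = 837.48 Gt C.
The anomaly ΔM(t) = M(t) − M_∞ decays as ΔM₀·e^(−t/τ) with ΔM₀ = 587.5 − 837.48 = −250.0 Gt C.
At t = 3.14 yr, e^(−t/τ) = e^(−0.3601) = 0.6976, so ΔM = −174.4 Gt C and M = 837.48 − 174.4 = 663.10 Gt C.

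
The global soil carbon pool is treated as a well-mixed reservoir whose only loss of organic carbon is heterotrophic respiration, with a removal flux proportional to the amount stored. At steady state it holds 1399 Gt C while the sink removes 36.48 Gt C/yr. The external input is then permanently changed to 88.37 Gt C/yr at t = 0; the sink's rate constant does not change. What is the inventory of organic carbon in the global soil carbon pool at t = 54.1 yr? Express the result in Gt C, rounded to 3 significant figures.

Residence time τ = M₀/F₀ = 38.35 yr. The eventual steady state is M_∞ = M₀·(F₁/F₀) = 1399 × 88.37/36.48 = 3389.0 Gt C.
The anomaly ΔM(t) = M(t) − M_∞ decays as ΔM₀·e^(−t/τ) with ΔM₀ = 1399 − 3389.0 = −1990 Gt C.
At t = 54.1 yr, e^(−t/τ) = e^(−1.411) = 0.2440, so ΔM = −485.5 Gt C and M = 3389.0 − 485.5 = 2903.5 Gt C.

2900 Gt C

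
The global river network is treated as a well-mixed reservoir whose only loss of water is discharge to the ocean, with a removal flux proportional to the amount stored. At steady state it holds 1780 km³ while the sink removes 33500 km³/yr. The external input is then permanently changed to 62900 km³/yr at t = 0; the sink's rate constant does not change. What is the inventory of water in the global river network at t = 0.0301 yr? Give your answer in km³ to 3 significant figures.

The sink rate constant is k = F₀/M₀ = 33500/1780 = 18.82 yr⁻¹.
Solving dM/dt = F₁ − kM with M(0) = M₀ gives M(t) = F₁/k + (M₀ − F₁/k)·e^(−kt).
F₁/k = 62900/18.82 = 3342.1 km³; kt = 18.82 × 0.0301 = 0.5665, e^(−kt) = 0.5675.
M(0.0301) = 3342.1 + (1780 − 3342.1) × 0.5675 = 3342.1 − 886.5 = 2455.6 km³.

2460 km³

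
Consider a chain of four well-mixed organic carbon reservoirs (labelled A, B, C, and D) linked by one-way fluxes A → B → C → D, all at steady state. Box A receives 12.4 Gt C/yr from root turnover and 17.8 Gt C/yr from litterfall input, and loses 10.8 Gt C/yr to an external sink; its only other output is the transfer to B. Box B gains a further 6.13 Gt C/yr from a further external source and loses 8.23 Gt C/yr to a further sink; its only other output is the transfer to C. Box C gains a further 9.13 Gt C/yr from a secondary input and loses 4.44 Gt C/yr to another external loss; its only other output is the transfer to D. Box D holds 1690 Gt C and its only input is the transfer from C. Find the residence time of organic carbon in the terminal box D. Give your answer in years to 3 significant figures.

76.9 yr

Box A: F(A→B) = (12.4 + 17.8) − 10.8 = 19.400 Gt C/yr.
Box B: F(B→C) = (19.400 + 6.13) − 8.23 = 17.300 Gt C/yr.
Box C: F(C→D) = (17.300 + 9.13) − 4.44 = 21.990 Gt C/yr.
Box D throughput = its input = 21.990 Gt C/yr; τ = 1690 / 21.990 = 76.85 yr.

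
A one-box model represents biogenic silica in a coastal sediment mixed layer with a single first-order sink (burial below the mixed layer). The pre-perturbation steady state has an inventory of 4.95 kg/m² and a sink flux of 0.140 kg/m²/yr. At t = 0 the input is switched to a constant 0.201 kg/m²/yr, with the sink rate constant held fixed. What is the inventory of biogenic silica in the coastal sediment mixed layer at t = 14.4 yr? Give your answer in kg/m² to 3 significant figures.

τ = M₀/F₀ = 4.95/0.140 = 35.36 yr; rate constant k = 1/τ.
New steady state M_∞ = F₁/k = F₁·τ = 0.201 × 35.36 = 7.1068 kg/m².
M(t) = M_∞ + (M₀ − M_∞)·e^(−t/τ); t/τ = 14.4/35.36 = 0.4073, so e^(−t/τ) = 0.6655.
M(t) = 7.1068 − 2.157 × 0.6655 = 5.6715 kg/m².

5.67 kg/m²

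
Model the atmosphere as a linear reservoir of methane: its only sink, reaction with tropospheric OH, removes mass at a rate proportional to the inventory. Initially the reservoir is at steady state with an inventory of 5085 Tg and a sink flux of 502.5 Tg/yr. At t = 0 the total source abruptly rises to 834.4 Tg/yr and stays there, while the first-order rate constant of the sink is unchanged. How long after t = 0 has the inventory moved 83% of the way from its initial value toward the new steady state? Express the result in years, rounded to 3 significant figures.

17.9 yr

τ = M₀/F₀ = 5085/502.5 = 10.12 yr.
The remaining gap fraction is e^(−t/τ); 83% covered ⇒ e^(−t/τ) = 0.170.
t = −τ ln(0.170) = 10.12 × 1.772 = 17.93 yr.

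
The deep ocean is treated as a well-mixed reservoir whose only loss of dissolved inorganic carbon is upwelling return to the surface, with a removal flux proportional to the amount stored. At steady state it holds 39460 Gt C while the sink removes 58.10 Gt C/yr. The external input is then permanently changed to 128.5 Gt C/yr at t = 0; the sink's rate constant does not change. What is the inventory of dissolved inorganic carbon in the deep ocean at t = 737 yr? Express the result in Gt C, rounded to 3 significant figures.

The sink rate constant is k = F₀/M₀ = 58.10/39460 = 0.001472 yr⁻¹.
Solving dM/dt = F₁ − kM with M(0) = M₀ gives M(t) = F₁/k + (M₀ − F₁/k)·e^(−kt).
F₁/k = 128.5/0.001472 = 87274 Gt C; kt = 0.001472 × 737 = 1.085, e^(−kt) = 0.3379.
M(737) = 87274 + (39460 − 87274) × 0.3379 = 87274 − 16150 = 71120 Gt C.

71100 Gt C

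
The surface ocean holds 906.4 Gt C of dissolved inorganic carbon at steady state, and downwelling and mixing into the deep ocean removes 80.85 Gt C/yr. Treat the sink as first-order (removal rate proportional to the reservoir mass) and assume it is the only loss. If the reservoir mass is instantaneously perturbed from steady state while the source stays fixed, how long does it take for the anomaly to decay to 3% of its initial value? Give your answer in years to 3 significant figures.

For a linear reservoir the anomaly decays as exp(−t/τ) with τ = M/F = 906.4/80.85 = 11.21 yr.
exp(−t/τ) = 0.03 ⇒ t = −τ ln(0.03) = 11.21 × 3.507 = 39.31 yr.

39.3 yr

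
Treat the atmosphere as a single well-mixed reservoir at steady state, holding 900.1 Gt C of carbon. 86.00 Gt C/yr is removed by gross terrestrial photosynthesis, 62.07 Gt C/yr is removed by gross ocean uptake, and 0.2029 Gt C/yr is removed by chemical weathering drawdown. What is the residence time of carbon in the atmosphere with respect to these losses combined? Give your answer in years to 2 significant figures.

Total removal = 86.00 + 62.07 + 0.2029 = 148.27 Gt C/yr.
τ = M / ΣF_out = 900.1 / 148.27 = 6.071 yr.

6.1 yr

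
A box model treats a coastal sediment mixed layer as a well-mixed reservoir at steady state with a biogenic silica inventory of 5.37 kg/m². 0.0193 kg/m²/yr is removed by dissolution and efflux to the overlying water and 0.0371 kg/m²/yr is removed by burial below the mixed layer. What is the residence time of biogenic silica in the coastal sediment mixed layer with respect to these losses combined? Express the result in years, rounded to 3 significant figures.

95.2 yr

Total removal = 0.01930 + 0.03710 = 0.056400 kg/m²/yr.
τ = M / ΣF_out = 5.37 / 0.056400 = 95.21 yr.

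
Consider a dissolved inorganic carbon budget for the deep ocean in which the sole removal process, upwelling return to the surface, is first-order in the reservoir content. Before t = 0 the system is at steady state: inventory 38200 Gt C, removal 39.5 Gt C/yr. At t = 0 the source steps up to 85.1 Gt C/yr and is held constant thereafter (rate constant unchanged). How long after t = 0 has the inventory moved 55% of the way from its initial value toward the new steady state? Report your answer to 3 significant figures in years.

772 yr

τ = M₀/F₀ = 38200/39.5 = 967.1 yr.
The remaining gap fraction is e^(−t/τ); 55% covered ⇒ e^(−t/τ) = 0.450.
t = −τ ln(0.450) = 967.1 × 0.7985 = 772.2 yr.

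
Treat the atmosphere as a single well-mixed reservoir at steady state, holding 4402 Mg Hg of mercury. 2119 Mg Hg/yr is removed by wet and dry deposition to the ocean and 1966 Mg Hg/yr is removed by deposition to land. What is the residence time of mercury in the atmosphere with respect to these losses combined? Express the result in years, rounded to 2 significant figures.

Total removal = 2119 + 1966 = 4085.0 Mg Hg/yr.
τ = M / ΣF_out = 4402 / 4085.0 = 1.078 yr.

1.1 yr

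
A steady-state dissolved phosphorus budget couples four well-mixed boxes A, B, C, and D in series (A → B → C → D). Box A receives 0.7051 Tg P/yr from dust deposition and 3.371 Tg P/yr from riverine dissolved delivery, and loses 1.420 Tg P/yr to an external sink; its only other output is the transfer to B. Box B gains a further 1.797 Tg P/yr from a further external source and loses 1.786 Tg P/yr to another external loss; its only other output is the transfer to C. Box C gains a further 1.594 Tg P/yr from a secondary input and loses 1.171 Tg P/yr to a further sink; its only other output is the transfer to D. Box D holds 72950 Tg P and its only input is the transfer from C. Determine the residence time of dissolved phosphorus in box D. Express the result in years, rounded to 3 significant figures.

Box A: F(A→B) = (0.7051 + 3.371) − 1.420 = 2.6561 Tg P/yr.
Box B: F(B→C) = (2.6561 + 1.797) − 1.786 = 2.6671 Tg P/yr.
Box C: F(C→D) = (2.6671 + 1.594) − 1.171 = 3.0901 Tg P/yr.
Box D throughput = its input = 3.0901 Tg P/yr; τ = 72950 / 3.0901 = 23610 yr.

23600 yr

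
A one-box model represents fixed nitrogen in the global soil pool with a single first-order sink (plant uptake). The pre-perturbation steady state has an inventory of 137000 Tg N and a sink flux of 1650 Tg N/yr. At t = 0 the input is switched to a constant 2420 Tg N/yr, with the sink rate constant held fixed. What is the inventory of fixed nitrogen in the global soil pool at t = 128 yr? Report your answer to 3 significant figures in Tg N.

The sink rate constant is k = F₀/M₀ = 1650/137000 = 0.01204 yr⁻¹.
Solving dM/dt = F₁ − kM with M(0) = M₀ gives M(t) = F₁/k + (M₀ − F₁/k)·e^(−kt).
F₁/k = 2420/0.01204 = 200930 Tg N; kt = 0.01204 × 128 = 1.542, e^(−kt) = 0.2140.
M(128) = 200930 + (137000 − 200930) × 0.2140 = 200930 − 13680 = 187250 Tg N.

187000 Tg N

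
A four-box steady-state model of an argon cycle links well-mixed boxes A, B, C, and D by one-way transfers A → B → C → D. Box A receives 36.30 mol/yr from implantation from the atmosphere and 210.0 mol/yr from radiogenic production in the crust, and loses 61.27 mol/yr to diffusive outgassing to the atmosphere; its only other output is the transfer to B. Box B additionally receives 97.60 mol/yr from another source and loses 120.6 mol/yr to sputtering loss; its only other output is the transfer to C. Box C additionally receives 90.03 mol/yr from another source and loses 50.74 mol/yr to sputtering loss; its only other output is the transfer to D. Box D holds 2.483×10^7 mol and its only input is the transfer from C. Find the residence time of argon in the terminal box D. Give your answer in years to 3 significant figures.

123000 yr

Box A: F(A→B) = (36.30 + 210.0) − 61.27 = 185.03 mol/yr.
Box B: F(B→C) = (185.03 + 97.60) − 120.6 = 162.03 mol/yr.
Box C: F(C→D) = (162.03 + 90.03) − 50.74 = 201.32 mol/yr.
Box D throughput = its input = 201.32 mol/yr; τ = 2.483×10^7 / 201.32 = 123300 yr.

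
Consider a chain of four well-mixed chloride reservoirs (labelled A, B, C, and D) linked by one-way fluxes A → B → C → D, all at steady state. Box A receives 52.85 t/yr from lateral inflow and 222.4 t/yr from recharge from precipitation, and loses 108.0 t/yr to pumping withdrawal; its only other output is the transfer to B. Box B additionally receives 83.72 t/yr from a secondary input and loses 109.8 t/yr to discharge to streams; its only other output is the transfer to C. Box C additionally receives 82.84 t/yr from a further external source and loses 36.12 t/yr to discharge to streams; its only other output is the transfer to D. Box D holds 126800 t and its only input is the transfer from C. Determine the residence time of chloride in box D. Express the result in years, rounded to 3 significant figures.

675 yr

Box A: F(A→B) = (52.85 + 222.4) − 108.0 = 167.25 t/yr.
Box B: F(B→C) = (167.25 + 83.72) − 109.8 = 141.17 t/yr.
Box C: F(C→D) = (141.17 + 82.84) − 36.12 = 187.89 t/yr.
Box D throughput = its input = 187.89 t/yr; τ = 126800 / 187.89 = 674.9 yr.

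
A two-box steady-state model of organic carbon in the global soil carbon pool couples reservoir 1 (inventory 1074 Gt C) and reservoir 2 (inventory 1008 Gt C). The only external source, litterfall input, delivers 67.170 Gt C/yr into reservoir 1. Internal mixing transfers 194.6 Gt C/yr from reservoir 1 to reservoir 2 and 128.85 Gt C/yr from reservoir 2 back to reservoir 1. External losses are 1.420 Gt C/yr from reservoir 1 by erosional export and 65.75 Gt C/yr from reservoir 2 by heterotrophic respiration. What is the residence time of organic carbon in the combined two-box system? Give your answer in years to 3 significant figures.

31.0 yr

Treat the two boxes together as one reservoir: the mixing fluxes between them are internal recycling, so τ = ΣM / Σ(external losses).
M_total = 1074 + 1008 = 2082.0 Gt C.
ΣF_external_out = 1.420 + 65.75 = 67.170 Gt C/yr.
τ = M_total / ΣF_ext = 2082.0 / 67.170 = 31.00 yr.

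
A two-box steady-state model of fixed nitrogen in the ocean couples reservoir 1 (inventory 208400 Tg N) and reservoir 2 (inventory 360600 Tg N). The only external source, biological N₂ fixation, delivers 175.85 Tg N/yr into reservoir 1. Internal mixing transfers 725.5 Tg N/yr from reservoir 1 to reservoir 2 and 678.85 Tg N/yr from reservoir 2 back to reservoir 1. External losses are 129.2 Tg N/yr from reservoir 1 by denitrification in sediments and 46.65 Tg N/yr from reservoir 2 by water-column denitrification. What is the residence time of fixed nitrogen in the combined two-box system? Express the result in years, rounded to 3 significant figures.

3240 yr

For the system as a whole, the A↔B exchange is internal and contributes nothing to the throughput; only the external sinks remove mass.
M_total = 208400 + 360600 = 569000 Tg N.
ΣF_external_out = 129.2 + 46.65 = 175.85 Tg N/yr.
τ = M_total / ΣF_ext = 569000 / 175.85 = 3236 yr.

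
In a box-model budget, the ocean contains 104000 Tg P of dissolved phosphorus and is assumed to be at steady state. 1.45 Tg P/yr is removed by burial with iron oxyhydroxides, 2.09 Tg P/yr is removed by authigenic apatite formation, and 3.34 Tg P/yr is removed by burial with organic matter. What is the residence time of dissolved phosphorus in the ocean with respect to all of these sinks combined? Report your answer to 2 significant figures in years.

Total removal flux = 1.45 + 2.09 + 3.34 = 6.8800 Tg P/yr.
τ = M / ΣF_out = 104000 / 6.8800 = 15120 yr.

15000 yr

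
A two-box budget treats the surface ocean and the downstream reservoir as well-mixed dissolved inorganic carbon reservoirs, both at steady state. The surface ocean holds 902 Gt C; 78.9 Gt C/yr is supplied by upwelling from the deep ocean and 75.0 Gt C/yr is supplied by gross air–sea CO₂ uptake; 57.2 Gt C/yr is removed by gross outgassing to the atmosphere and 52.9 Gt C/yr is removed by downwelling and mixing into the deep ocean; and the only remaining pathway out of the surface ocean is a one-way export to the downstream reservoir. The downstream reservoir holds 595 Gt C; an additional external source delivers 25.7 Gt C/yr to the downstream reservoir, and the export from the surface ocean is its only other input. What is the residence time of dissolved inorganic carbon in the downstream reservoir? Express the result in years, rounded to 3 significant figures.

8.56 yr

Balance the surface ocean: ΣF_in = 78.9 + 75.0 = 153.90 Gt C/yr.
Export to the downstream reservoir = ΣF_in − (57.2 + 52.9) = 43.800 Gt C/yr.
Total input to the downstream reservoir = 43.800 + 25.7 = 69.500 Gt C/yr; at steady state this equals its total output.
τ = M / F = 595 / 69.500 = 8.561 yr.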